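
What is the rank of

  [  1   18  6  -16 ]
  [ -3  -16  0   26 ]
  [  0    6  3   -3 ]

R2 ← R2 + 3·R1
  [ 1  18   6  -16 ]
  [ 0  38  18  -22 ]
  [ 0   6   3   -3 ]
R2 ← 1/38·R2
  [ 1  18     6     -16 ]
  [ 0   1  9/19  -11/19 ]
  [ 0   6     3      -3 ]
R3 ← R3 − 6·R2
  [ 1  18     6     -16 ]
  [ 0   1  9/19  -11/19 ]
  [ 0   0  3/19    9/19 ]
R3 ← 19/3·R3
  [ 1  18     6     -16 ]
  [ 0   1  9/19  -11/19 ]
  [ 0   0     1       3 ]
R2 ← R2 − 9/19·R3
  [ 1  18  6  -16 ]
  [ 0   1  0   -2 ]
  [ 0   0  1    3 ]
R1 ← R1 − 6·R3
  [ 1  18  0  -34 ]
  [ 0   1  0   -2 ]
  [ 0   0  1    3 ]
R1 ← R1 − 18·R2
  [ 1  0  0   2 ]
  [ 0  1  0  -2 ]
  [ 0  0  1   3 ]
The reduced form has 3 nonzero rows.

rank = 3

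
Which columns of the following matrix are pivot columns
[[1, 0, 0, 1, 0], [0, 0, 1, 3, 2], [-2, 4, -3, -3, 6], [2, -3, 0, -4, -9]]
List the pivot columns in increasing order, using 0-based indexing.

R3 → R3 + 2·R1
R4 → R4 − 2·R1
R2 <-> R3
R2 → 1/4·R2
R4 → R4 + 3·R2
R4 → R4 + 9/4·R3
R2 → R2 + 3/4·R3
Pivot columns are the columns containing a leading 1.

0, 1, 2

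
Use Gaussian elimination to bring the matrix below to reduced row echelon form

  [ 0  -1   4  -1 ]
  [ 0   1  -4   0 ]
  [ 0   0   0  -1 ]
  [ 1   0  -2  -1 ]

[[1, 0, -2, 0], [0, 1, -4, 0], [0, 0, 0, 1], [0, 0, 0, 0]]

Swap R1 and R4.
  [ 1   0  -2  -1 ]
  [ 0   1  -4   0 ]
  [ 0   0   0  -1 ]
  [ 0  -1   4  -1 ]
Add R2 to R4.
  [ 1  0  -2  -1 ]
  [ 0  1  -4   0 ]
  [ 0  0   0  -1 ]
  [ 0  0   0  -1 ]
Multiply R3 by -1.
  [ 1  0  -2  -1 ]
  [ 0  1  -4   0 ]
  [ 0  0   0   1 ]
  [ 0  0   0  -1 ]
Add R3 to R4.
  [ 1  0  -2  -1 ]
  [ 0  1  -4   0 ]
  [ 0  0   0   1 ]
  [ 0  0   0   0 ]
Add R3 to R1.
  [ 1  0  -2  0 ]
  [ 0  1  -4  0 ]
  [ 0  0   0  1 ]
  [ 0  0   0  0 ]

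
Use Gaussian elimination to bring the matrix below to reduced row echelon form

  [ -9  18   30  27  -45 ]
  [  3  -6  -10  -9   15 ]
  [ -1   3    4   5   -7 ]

ρ1 -> -1/9·ρ1
  [  1  -2  -10/3  -3   5 ]
  [  3  -6    -10  -9  15 ]
  [ -1   3      4   5  -7 ]
ρ2 -> ρ2 − 3·ρ1
  [  1  -2  -10/3  -3   5 ]
  [  0   0      0   0   0 ]
  [ -1   3      4   5  -7 ]
ρ3 -> ρ3 + ρ1
  [ 1  -2  -10/3  -3   5 ]
  [ 0   0      0   0   0 ]
  [ 0   1    2/3   2  -2 ]
ρ2 ↔ ρ3
  [ 1  -2  -10/3  -3   5 ]
  [ 0   1    2/3   2  -2 ]
  [ 0   0      0   0   0 ]
ρ1 -> ρ1 + 2·ρ2
  [ 1  0   -2  1   1 ]
  [ 0  1  2/3  2  -2 ]
  [ 0  0    0  0   0 ]

[[1, 0, -2, 1, 1], [0, 1, 2/3, 2, -2], [0, 0, 0, 0, 0]]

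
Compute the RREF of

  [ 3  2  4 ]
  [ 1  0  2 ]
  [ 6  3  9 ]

[[1, 0, 2], [0, 1, -1], [0, 0, 0]]

Multiply R1 by 1/3.
Subtract R1 from R2.
Subtract 6 times R1 from R3.
Multiply R2 by -3/2.
Add R2 to R3.
Subtract 2/3 times R2 from R1.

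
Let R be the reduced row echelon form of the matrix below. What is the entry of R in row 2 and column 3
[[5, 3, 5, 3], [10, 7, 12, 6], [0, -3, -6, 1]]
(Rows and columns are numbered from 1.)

R1 := 1/5·R1
  [  1  3/5   1  3/5 ]
  [ 10    7  12    6 ]
  [  0   -3  -6    1 ]
R2 := R2 − 10·R1
  [ 1  3/5   1  3/5 ]
  [ 0    1   2    0 ]
  [ 0   -3  -6    1 ]
R3 := R3 + 3·R2
  [ 1  3/5  1  3/5 ]
  [ 0    1  2    0 ]
  [ 0    0  0    1 ]
R1 := R1 − 3/5·R3
  [ 1  3/5  1  0 ]
  [ 0    1  2  0 ]
  [ 0    0  0  1 ]
R1 := R1 − 3/5·R2
  [ 1  0  -1/5  0 ]
  [ 0  1     2  0 ]
  [ 0  0     0  1 ]

2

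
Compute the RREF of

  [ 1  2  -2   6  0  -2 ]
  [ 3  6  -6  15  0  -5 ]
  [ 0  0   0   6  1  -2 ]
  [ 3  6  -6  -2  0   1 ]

[[1, 2, -2, 0, 0, 0], [0, 0, 0, 1, 0, 0], [0, 0, 0, 0, 1, 0], [0, 0, 0, 0, 0, 1]]

r2 ← r2 − 3·r1
  [ 1  2  -2   6  0  -2 ]
  [ 0  0   0  -3  0   1 ]
  [ 0  0   0   6  1  -2 ]
  [ 3  6  -6  -2  0   1 ]
r4 ← r4 − 3·r1
  [ 1  2  -2    6  0  -2 ]
  [ 0  0   0   -3  0   1 ]
  [ 0  0   0    6  1  -2 ]
  [ 0  0   0  -20  0   7 ]
r2 ← -1/3·r2
  [ 1  2  -2    6  0    -2 ]
  [ 0  0   0    1  0  -1/3 ]
  [ 0  0   0    6  1    -2 ]
  [ 0  0   0  -20  0     7 ]
r3 ← r3 − 6·r2
  [ 1  2  -2    6  0    -2 ]
  [ 0  0   0    1  0  -1/3 ]
  [ 0  0   0    0  1     0 ]
  [ 0  0   0  -20  0     7 ]
r4 ← r4 + 20·r2
  [ 1  2  -2  6  0    -2 ]
  [ 0  0   0  1  0  -1/3 ]
  [ 0  0   0  0  1     0 ]
  [ 0  0   0  0  0   1/3 ]
r4 ← 3·r4
  [ 1  2  -2  6  0    -2 ]
  [ 0  0   0  1  0  -1/3 ]
  [ 0  0   0  0  1     0 ]
  [ 0  0   0  0  0     1 ]
r2 ← r2 + 1/3·r4
  [ 1  2  -2  6  0  -2 ]
  [ 0  0   0  1  0   0 ]
  [ 0  0   0  0  1   0 ]
  [ 0  0   0  0  0   1 ]
r1 ← r1 + 2·r4
  [ 1  2  -2  6  0  0 ]
  [ 0  0   0  1  0  0 ]
  [ 0  0   0  0  1  0 ]
  [ 0  0   0  0  0  1 ]
r1 ← r1 − 6·r2
  [ 1  2  -2  0  0  0 ]
  [ 0  0   0  1  0  0 ]
  [ 0  0   0  0  1  0 ]
  [ 0  0   0  0  0  1 ]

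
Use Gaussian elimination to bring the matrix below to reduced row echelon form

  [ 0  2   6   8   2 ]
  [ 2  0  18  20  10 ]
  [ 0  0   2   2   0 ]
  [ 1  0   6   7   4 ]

[[1, 0, 0, 1, 0], [0, 1, 0, 1, 0], [0, 0, 1, 1, 0], [0, 0, 0, 0, 1]]

R1 <=> R2
R1 := 1/2·R1
R4 := R4 − R1
R2 := 1/2·R2
R3 := 1/2·R3
R4 := R4 + 3·R3
R4 := -1·R4
R2 := R2 − R4
R1 := R1 − 5·R4
R2 := R2 − 3·R3
R1 := R1 − 9·R3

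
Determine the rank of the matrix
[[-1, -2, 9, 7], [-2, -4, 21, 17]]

Multiply r1 by -1.
  [  1   2  -9  -7 ]
  [ -2  -4  21  17 ]
Add 2 times r1 to r2.
  [ 1  2  -9  -7 ]
  [ 0  0   3   3 ]
Multiply r2 by 1/3.
  [ 1  2  -9  -7 ]
  [ 0  0   1   1 ]
Add 9 times r2 to r1.
  [ 1  2  0  2 ]
  [ 0  0  1  1 ]
The reduced form has 2 nonzero rows.

rank = 2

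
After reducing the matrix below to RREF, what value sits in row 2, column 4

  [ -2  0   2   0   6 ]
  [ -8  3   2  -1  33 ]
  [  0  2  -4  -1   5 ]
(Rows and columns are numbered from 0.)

3

ρ1 ← -1/2·ρ1
  [  1  0  -1   0  -3 ]
  [ -8  3   2  -1  33 ]
  [  0  2  -4  -1   5 ]
ρ2 ← ρ2 + 8·ρ1
  [ 1  0  -1   0  -3 ]
  [ 0  3  -6  -1   9 ]
  [ 0  2  -4  -1   5 ]
ρ2 ← 1/3·ρ2
  [ 1  0  -1     0  -3 ]
  [ 0  1  -2  -1/3   3 ]
  [ 0  2  -4    -1   5 ]
ρ3 ← ρ3 − 2·ρ2
  [ 1  0  -1     0  -3 ]
  [ 0  1  -2  -1/3   3 ]
  [ 0  0   0  -1/3  -1 ]
ρ3 ← -3·ρ3
  [ 1  0  -1     0  -3 ]
  [ 0  1  -2  -1/3   3 ]
  [ 0  0   0     1   3 ]
ρ2 ← ρ2 + 1/3·ρ3
  [ 1  0  -1  0  -3 ]
  [ 0  1  -2  0   4 ]
  [ 0  0   0  1   3 ]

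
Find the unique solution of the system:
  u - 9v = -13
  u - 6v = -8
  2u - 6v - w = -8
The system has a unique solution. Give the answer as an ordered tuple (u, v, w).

Form the augmented matrix and row-reduce:
  [ 1  -9   0  |  -13 ]
  [ 1  -6   0  |   -8 ]
  [ 2  -6  -1  |   -8 ]
Subtract ρ1 from ρ2.
Subtract 2 times ρ1 from ρ3.
Multiply ρ2 by 1/3.
Subtract 12 times ρ2 from ρ3.
Multiply ρ3 by -1.
Add 9 times ρ2 to ρ1.
Reading off the last column: u = 2, v = 5/3, w = 2.

(2, 5/3, 2)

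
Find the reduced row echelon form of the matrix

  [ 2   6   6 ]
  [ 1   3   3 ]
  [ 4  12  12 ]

R1 ← 1/2·R1
  [ 1   3   3 ]
  [ 1   3   3 ]
  [ 4  12  12 ]
R2 ← R2 − R1
  [ 1   3   3 ]
  [ 0   0   0 ]
  [ 4  12  12 ]
R3 ← R3 − 4·R1
  [ 1  3  3 ]
  [ 0  0  0 ]
  [ 0  0  0 ]

[[1, 3, 3], [0, 0, 0], [0, 0, 0]]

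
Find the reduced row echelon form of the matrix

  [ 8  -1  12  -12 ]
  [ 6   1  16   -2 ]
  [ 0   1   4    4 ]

[[1, 0, 2, -1], [0, 1, 4, 4], [0, 0, 0, 0]]

Multiply R1 by 1/8.
  [ 1  -1/8  3/2  -3/2 ]
  [ 6     1   16    -2 ]
  [ 0     1    4     4 ]
Subtract 6 times R1 from R2.
  [ 1  -1/8  3/2  -3/2 ]
  [ 0   7/4    7     7 ]
  [ 0     1    4     4 ]
Multiply R2 by 4/7.
  [ 1  -1/8  3/2  -3/2 ]
  [ 0     1    4     4 ]
  [ 0     1    4     4 ]
Subtract R2 from R3.
  [ 1  -1/8  3/2  -3/2 ]
  [ 0     1    4     4 ]
  [ 0     0    0     0 ]
Add 1/8 times R2 to R1.
  [ 1  0  2  -1 ]
  [ 0  1  4   4 ]
  [ 0  0  0   0 ]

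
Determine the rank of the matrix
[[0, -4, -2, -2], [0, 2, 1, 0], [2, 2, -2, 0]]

R1 <=> R3
R1 := 1/2·R1
R2 := 1/2·R2
R3 := R3 + 4·R2
R3 := -1/2·R3
R1 := R1 − R2
The reduced form has 3 nonzero rows.

rank = 3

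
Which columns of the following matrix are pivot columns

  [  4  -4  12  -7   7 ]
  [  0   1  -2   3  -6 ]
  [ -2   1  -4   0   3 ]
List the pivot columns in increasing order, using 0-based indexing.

0, 1, 3

ρ1 ← 1/4·ρ1
ρ3 ← ρ3 + 2·ρ1
ρ3 ← ρ3 + ρ2
ρ3 ← -2·ρ3
ρ2 ← ρ2 − 3·ρ3
ρ1 ← ρ1 + 7/4·ρ3
ρ1 ← ρ1 + ρ2
Pivot columns are the columns containing a leading 1.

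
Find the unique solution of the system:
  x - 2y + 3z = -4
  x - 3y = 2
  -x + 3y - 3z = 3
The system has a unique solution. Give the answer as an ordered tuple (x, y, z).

Form the augmented matrix and row-reduce:
  [  1  -2   3  |  -4 ]
  [  1  -3   0  |   2 ]
  [ -1   3  -3  |   3 ]
R2 := R2 − R1
  [  1  -2   3  |  -4 ]
  [  0  -1  -3  |   6 ]
  [ -1   3  -3  |   3 ]
R3 := R3 + R1
  [ 1  -2   3  |  -4 ]
  [ 0  -1  -3  |   6 ]
  [ 0   1   0  |  -1 ]
R2 := -1·R2
  [ 1  -2  3  |  -4 ]
  [ 0   1  3  |  -6 ]
  [ 0   1  0  |  -1 ]
R3 := R3 − R2
  [ 1  -2   3  |  -4 ]
  [ 0   1   3  |  -6 ]
  [ 0   0  -3  |   5 ]
R3 := -1/3·R3
  [ 1  -2  3  |    -4 ]
  [ 0   1  3  |    -6 ]
  [ 0   0  1  |  -5/3 ]
R2 := R2 − 3·R3
  [ 1  -2  3  |    -4 ]
  [ 0   1  0  |    -1 ]
  [ 0   0  1  |  -5/3 ]
R1 := R1 − 3·R3
  [ 1  -2  0  |     1 ]
  [ 0   1  0  |    -1 ]
  [ 0   0  1  |  -5/3 ]
R1 := R1 + 2·R2
  [ 1  0  0  |    -1 ]
  [ 0  1  0  |    -1 ]
  [ 0  0  1  |  -5/3 ]
Reading off the last column: x = -1, y = -1, z = -5/3.

(-1, -1, -5/3)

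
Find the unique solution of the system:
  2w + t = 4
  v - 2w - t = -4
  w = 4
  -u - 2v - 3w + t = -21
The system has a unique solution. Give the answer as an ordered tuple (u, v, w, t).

Form the augmented matrix and row-reduce:
  [  0   0   2   1  |    4 ]
  [  0   1  -2  -1  |   -4 ]
  [  0   0   1   0  |    4 ]
  [ -1  -2  -3   1  |  -21 ]
r1 ↔ r4
  [ -1  -2  -3   1  |  -21 ]
  [  0   1  -2  -1  |   -4 ]
  [  0   0   1   0  |    4 ]
  [  0   0   2   1  |    4 ]
r1 := -1·r1
  [ 1  2   3  -1  |  21 ]
  [ 0  1  -2  -1  |  -4 ]
  [ 0  0   1   0  |   4 ]
  [ 0  0   2   1  |   4 ]
r4 := r4 − 2·r3
  [ 1  2   3  -1  |  21 ]
  [ 0  1  -2  -1  |  -4 ]
  [ 0  0   1   0  |   4 ]
  [ 0  0   0   1  |  -4 ]
r2 := r2 + r4
  [ 1  2   3  -1  |  21 ]
  [ 0  1  -2   0  |  -8 ]
  [ 0  0   1   0  |   4 ]
  [ 0  0   0   1  |  -4 ]
r1 := r1 + r4
  [ 1  2   3  0  |  17 ]
  [ 0  1  -2  0  |  -8 ]
  [ 0  0   1  0  |   4 ]
  [ 0  0   0  1  |  -4 ]
r2 := r2 + 2·r3
  [ 1  2  3  0  |  17 ]
  [ 0  1  0  0  |   0 ]
  [ 0  0  1  0  |   4 ]
  [ 0  0  0  1  |  -4 ]
r1 := r1 − 3·r3
  [ 1  2  0  0  |   5 ]
  [ 0  1  0  0  |   0 ]
  [ 0  0  1  0  |   4 ]
  [ 0  0  0  1  |  -4 ]
r1 := r1 − 2·r2
  [ 1  0  0  0  |   5 ]
  [ 0  1  0  0  |   0 ]
  [ 0  0  1  0  |   4 ]
  [ 0  0  0  1  |  -4 ]
Reading off the last column: u = 5, v = 0, w = 4, t = -4.

(5, 0, 4, -4)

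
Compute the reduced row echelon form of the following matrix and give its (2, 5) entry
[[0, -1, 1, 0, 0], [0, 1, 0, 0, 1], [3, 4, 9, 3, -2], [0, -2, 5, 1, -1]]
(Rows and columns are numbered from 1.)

ρ1 <=> ρ3
  [ 3   4  9  3  -2 ]
  [ 0   1  0  0   1 ]
  [ 0  -1  1  0   0 ]
  [ 0  -2  5  1  -1 ]
ρ1 -> 1/3·ρ1
  [ 1  4/3  3  1  -2/3 ]
  [ 0    1  0  0     1 ]
  [ 0   -1  1  0     0 ]
  [ 0   -2  5  1    -1 ]
ρ3 -> ρ3 + ρ2
  [ 1  4/3  3  1  -2/3 ]
  [ 0    1  0  0     1 ]
  [ 0    0  1  0     1 ]
  [ 0   -2  5  1    -1 ]
ρ4 -> ρ4 + 2·ρ2
  [ 1  4/3  3  1  -2/3 ]
  [ 0    1  0  0     1 ]
  [ 0    0  1  0     1 ]
  [ 0    0  5  1     1 ]
ρ4 -> ρ4 − 5·ρ3
  [ 1  4/3  3  1  -2/3 ]
  [ 0    1  0  0     1 ]
  [ 0    0  1  0     1 ]
  [ 0    0  0  1    -4 ]
ρ1 -> ρ1 − ρ4
  [ 1  4/3  3  0  10/3 ]
  [ 0    1  0  0     1 ]
  [ 0    0  1  0     1 ]
  [ 0    0  0  1    -4 ]
ρ1 -> ρ1 − 3·ρ3
  [ 1  4/3  0  0  1/3 ]
  [ 0    1  0  0    1 ]
  [ 0    0  1  0    1 ]
  [ 0    0  0  1   -4 ]
ρ1 -> ρ1 − 4/3·ρ2
  [ 1  0  0  0  -1 ]
  [ 0  1  0  0   1 ]
  [ 0  0  1  0   1 ]
  [ 0  0  0  1  -4 ]

1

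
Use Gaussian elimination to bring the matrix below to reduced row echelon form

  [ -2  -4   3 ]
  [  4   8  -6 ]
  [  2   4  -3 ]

R1 ← -1/2·R1
  [ 1  2  -3/2 ]
  [ 4  8    -6 ]
  [ 2  4    -3 ]
R2 ← R2 − 4·R1
  [ 1  2  -3/2 ]
  [ 0  0     0 ]
  [ 2  4    -3 ]
R3 ← R3 − 2·R1
  [ 1  2  -3/2 ]
  [ 0  0     0 ]
  [ 0  0     0 ]

[[1, 2, -3/2], [0, 0, 0], [0, 0, 0]]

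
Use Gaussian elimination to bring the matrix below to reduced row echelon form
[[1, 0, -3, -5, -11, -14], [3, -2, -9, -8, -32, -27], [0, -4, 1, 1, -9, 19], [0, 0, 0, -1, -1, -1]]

[[1, 0, 0, 0, 0, -3], [0, 1, 0, 0, 3, -4], [0, 0, 1, 0, 2, 2], [0, 0, 0, 1, 1, 1]]

R2 → R2 − 3·R1
  [ 1   0  -3  -5  -11  -14 ]
  [ 0  -2   0   7    1   15 ]
  [ 0  -4   1   1   -9   19 ]
  [ 0   0   0  -1   -1   -1 ]
R2 → -1/2·R2
  [ 1   0  -3    -5   -11    -14 ]
  [ 0   1   0  -7/2  -1/2  -15/2 ]
  [ 0  -4   1     1    -9     19 ]
  [ 0   0   0    -1    -1     -1 ]
R3 → R3 + 4·R2
  [ 1  0  -3    -5   -11    -14 ]
  [ 0  1   0  -7/2  -1/2  -15/2 ]
  [ 0  0   1   -13   -11    -11 ]
  [ 0  0   0    -1    -1     -1 ]
R4 → -1·R4
  [ 1  0  -3    -5   -11    -14 ]
  [ 0  1   0  -7/2  -1/2  -15/2 ]
  [ 0  0   1   -13   -11    -11 ]
  [ 0  0   0     1     1      1 ]
R3 → R3 + 13·R4
  [ 1  0  -3    -5   -11    -14 ]
  [ 0  1   0  -7/2  -1/2  -15/2 ]
  [ 0  0   1     0     2      2 ]
  [ 0  0   0     1     1      1 ]
R2 → R2 + 7/2·R4
  [ 1  0  -3  -5  -11  -14 ]
  [ 0  1   0   0    3   -4 ]
  [ 0  0   1   0    2    2 ]
  [ 0  0   0   1    1    1 ]
R1 → R1 + 5·R4
  [ 1  0  -3  0  -6  -9 ]
  [ 0  1   0  0   3  -4 ]
  [ 0  0   1  0   2   2 ]
  [ 0  0   0  1   1   1 ]
R1 → R1 + 3·R3
  [ 1  0  0  0  0  -3 ]
  [ 0  1  0  0  3  -4 ]
  [ 0  0  1  0  2   2 ]
  [ 0  0  0  1  1   1 ]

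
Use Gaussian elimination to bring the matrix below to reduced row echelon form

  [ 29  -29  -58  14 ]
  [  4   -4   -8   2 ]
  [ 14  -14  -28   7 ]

[[1, -1, -2, 0], [0, 0, 0, 1], [0, 0, 0, 0]]

r1 → 1/29·r1
  [  1   -1   -2  14/29 ]
  [  4   -4   -8      2 ]
  [ 14  -14  -28      7 ]
r2 → r2 − 4·r1
  [  1   -1   -2  14/29 ]
  [  0    0    0   2/29 ]
  [ 14  -14  -28      7 ]
r3 → r3 − 14·r1
  [ 1  -1  -2  14/29 ]
  [ 0   0   0   2/29 ]
  [ 0   0   0   7/29 ]
r2 → 29/2·r2
  [ 1  -1  -2  14/29 ]
  [ 0   0   0      1 ]
  [ 0   0   0   7/29 ]
r3 → r3 − 7/29·r2
  [ 1  -1  -2  14/29 ]
  [ 0   0   0      1 ]
  [ 0   0   0      0 ]
r1 → r1 − 14/29·r2
  [ 1  -1  -2  0 ]
  [ 0   0   0  1 ]
  [ 0   0   0  0 ]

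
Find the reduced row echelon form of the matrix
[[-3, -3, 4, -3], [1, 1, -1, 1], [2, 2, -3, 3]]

r1 → -1/3·r1
  [ 1  1  -4/3  1 ]
  [ 1  1    -1  1 ]
  [ 2  2    -3  3 ]
r2 → r2 − r1
  [ 1  1  -4/3  1 ]
  [ 0  0   1/3  0 ]
  [ 2  2    -3  3 ]
r3 → r3 − 2·r1
  [ 1  1  -4/3  1 ]
  [ 0  0   1/3  0 ]
  [ 0  0  -1/3  1 ]
r2 → 3·r2
  [ 1  1  -4/3  1 ]
  [ 0  0     1  0 ]
  [ 0  0  -1/3  1 ]
r3 → r3 + 1/3·r2
  [ 1  1  -4/3  1 ]
  [ 0  0     1  0 ]
  [ 0  0     0  1 ]
r1 → r1 − r3
  [ 1  1  -4/3  0 ]
  [ 0  0     1  0 ]
  [ 0  0     0  1 ]
r1 → r1 + 4/3·r2
  [ 1  1  0  0 ]
  [ 0  0  1  0 ]
  [ 0  0  0  1 ]

[[1, 1, 0, 0], [0, 0, 1, 0], [0, 0, 0, 1]]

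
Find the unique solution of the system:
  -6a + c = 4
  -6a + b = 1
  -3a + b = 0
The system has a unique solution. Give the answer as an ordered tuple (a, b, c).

Form the augmented matrix and row-reduce:
  [ -6  0  1  |  4 ]
  [ -6  1  0  |  1 ]
  [ -3  1  0  |  0 ]
Multiply R1 by -1/6.
  [  1  0  -1/6  |  -2/3 ]
  [ -6  1     0  |     1 ]
  [ -3  1     0  |     0 ]
Add 6 times R1 to R2.
  [  1  0  -1/6  |  -2/3 ]
  [  0  1    -1  |    -3 ]
  [ -3  1     0  |     0 ]
Add 3 times R1 to R3.
  [ 1  0  -1/6  |  -2/3 ]
  [ 0  1    -1  |    -3 ]
  [ 0  1  -1/2  |    -2 ]
Subtract R2 from R3.
  [ 1  0  -1/6  |  -2/3 ]
  [ 0  1    -1  |    -3 ]
  [ 0  0   1/2  |     1 ]
Multiply R3 by 2.
  [ 1  0  -1/6  |  -2/3 ]
  [ 0  1    -1  |    -3 ]
  [ 0  0     1  |     2 ]
Add R3 to R2.
  [ 1  0  -1/6  |  -2/3 ]
  [ 0  1     0  |    -1 ]
  [ 0  0     1  |     2 ]
Add 1/6 times R3 to R1.
  [ 1  0  0  |  -1/3 ]
  [ 0  1  0  |    -1 ]
  [ 0  0  1  |     2 ]
Reading off the last column: a = -1/3, b = -1, c = 2.

(-1/3, -1, 2)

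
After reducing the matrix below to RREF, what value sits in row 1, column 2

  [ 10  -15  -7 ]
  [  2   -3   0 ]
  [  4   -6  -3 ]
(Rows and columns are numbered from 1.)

-3/2

Multiply R1 by 1/10.
Subtract 2 times R1 from R2.
Subtract 4 times R1 from R3.
Multiply R2 by 5/7.
Add 1/5 times R2 to R3.
Add 7/10 times R2 to R1.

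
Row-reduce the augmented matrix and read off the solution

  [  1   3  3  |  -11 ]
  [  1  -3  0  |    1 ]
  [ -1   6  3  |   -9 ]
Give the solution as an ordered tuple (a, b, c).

(-3, -4/3, -4/3)

R2 -> R2 − R1
  [  1   3   3  |  -11 ]
  [  0  -6  -3  |   12 ]
  [ -1   6   3  |   -9 ]
R3 -> R3 + R1
  [ 1   3   3  |  -11 ]
  [ 0  -6  -3  |   12 ]
  [ 0   9   6  |  -20 ]
R2 -> -1/6·R2
  [ 1  3    3  |  -11 ]
  [ 0  1  1/2  |   -2 ]
  [ 0  9    6  |  -20 ]
R3 -> R3 − 9·R2
  [ 1  3    3  |  -11 ]
  [ 0  1  1/2  |   -2 ]
  [ 0  0  3/2  |   -2 ]
R3 -> 2/3·R3
  [ 1  3    3  |   -11 ]
  [ 0  1  1/2  |    -2 ]
  [ 0  0    1  |  -4/3 ]
R2 -> R2 − 1/2·R3
  [ 1  3  3  |   -11 ]
  [ 0  1  0  |  -4/3 ]
  [ 0  0  1  |  -4/3 ]
R1 -> R1 − 3·R3
  [ 1  3  0  |    -7 ]
  [ 0  1  0  |  -4/3 ]
  [ 0  0  1  |  -4/3 ]
R1 -> R1 − 3·R2
  [ 1  0  0  |    -3 ]
  [ 0  1  0  |  -4/3 ]
  [ 0  0  1  |  -4/3 ]
Reading off the last column: a = -3, b = -4/3, c = -4/3.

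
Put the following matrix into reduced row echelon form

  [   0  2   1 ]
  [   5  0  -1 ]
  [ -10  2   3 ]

[[1, 0, -1/5], [0, 1, 1/2], [0, 0, 0]]

R1 <-> R2
  [   5  0  -1 ]
  [   0  2   1 ]
  [ -10  2   3 ]
R1 → 1/5·R1
  [   1  0  -1/5 ]
  [   0  2     1 ]
  [ -10  2     3 ]
R3 → R3 + 10·R1
  [ 1  0  -1/5 ]
  [ 0  2     1 ]
  [ 0  2     1 ]
R2 → 1/2·R2
  [ 1  0  -1/5 ]
  [ 0  1   1/2 ]
  [ 0  2     1 ]
R3 → R3 − 2·R2
  [ 1  0  -1/5 ]
  [ 0  1   1/2 ]
  [ 0  0     0 ]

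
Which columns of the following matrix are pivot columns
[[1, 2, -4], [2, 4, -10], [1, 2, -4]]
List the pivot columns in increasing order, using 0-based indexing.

0, 2

R2 := R2 − 2·R1
R3 := R3 − R1
R2 := -1/2·R2
R1 := R1 + 4·R2
Pivot columns are the columns containing a leading 1.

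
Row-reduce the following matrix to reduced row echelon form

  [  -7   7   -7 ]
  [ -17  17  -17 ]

[[1, -1, 1], [0, 0, 0]]

r1 := -1/7·r1
r2 := r2 + 17·r1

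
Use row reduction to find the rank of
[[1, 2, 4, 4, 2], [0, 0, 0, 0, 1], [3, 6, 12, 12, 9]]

rank = 2

R3 ← R3 − 3·R1
  [ 1  2  4  4  2 ]
  [ 0  0  0  0  1 ]
  [ 0  0  0  0  3 ]
R3 ← R3 − 3·R2
  [ 1  2  4  4  2 ]
  [ 0  0  0  0  1 ]
  [ 0  0  0  0  0 ]
R1 ← R1 − 2·R2
  [ 1  2  4  4  0 ]
  [ 0  0  0  0  1 ]
  [ 0  0  0  0  0 ]
The reduced form has 2 nonzero rows.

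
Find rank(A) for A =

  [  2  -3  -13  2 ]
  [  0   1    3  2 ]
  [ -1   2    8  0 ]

rank = 2

Multiply r1 by 1/2.
  [  1  -3/2  -13/2  1 ]
  [  0     1      3  2 ]
  [ -1     2      8  0 ]
Add r1 to r3.
  [ 1  -3/2  -13/2  1 ]
  [ 0     1      3  2 ]
  [ 0   1/2    3/2  1 ]
Subtract 1/2 times r2 from r3.
  [ 1  -3/2  -13/2  1 ]
  [ 0     1      3  2 ]
  [ 0     0      0  0 ]
Add 3/2 times r2 to r1.
  [ 1  0  -2  4 ]
  [ 0  1   3  2 ]
  [ 0  0   0  0 ]
The reduced form has 2 nonzero rows.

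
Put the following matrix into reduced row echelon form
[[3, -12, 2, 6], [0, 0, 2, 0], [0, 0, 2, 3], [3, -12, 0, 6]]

r1 -> 1/3·r1
  [ 1   -4  2/3  2 ]
  [ 0    0    2  0 ]
  [ 0    0    2  3 ]
  [ 3  -12    0  6 ]
r4 -> r4 − 3·r1
  [ 1  -4  2/3  2 ]
  [ 0   0    2  0 ]
  [ 0   0    2  3 ]
  [ 0   0   -2  0 ]
r2 -> 1/2·r2
  [ 1  -4  2/3  2 ]
  [ 0   0    1  0 ]
  [ 0   0    2  3 ]
  [ 0   0   -2  0 ]
r3 -> r3 − 2·r2
  [ 1  -4  2/3  2 ]
  [ 0   0    1  0 ]
  [ 0   0    0  3 ]
  [ 0   0   -2  0 ]
r4 -> r4 + 2·r2
  [ 1  -4  2/3  2 ]
  [ 0   0    1  0 ]
  [ 0   0    0  3 ]
  [ 0   0    0  0 ]
r3 -> 1/3·r3
  [ 1  -4  2/3  2 ]
  [ 0   0    1  0 ]
  [ 0   0    0  1 ]
  [ 0   0    0  0 ]
r1 -> r1 − 2·r3
  [ 1  -4  2/3  0 ]
  [ 0   0    1  0 ]
  [ 0   0    0  1 ]
  [ 0   0    0  0 ]
r1 -> r1 − 2/3·r2
  [ 1  -4  0  0 ]
  [ 0   0  1  0 ]
  [ 0   0  0  1 ]
  [ 0   0  0  0 ]

[[1, -4, 0, 0], [0, 0, 1, 0], [0, 0, 0, 1], [0, 0, 0, 0]]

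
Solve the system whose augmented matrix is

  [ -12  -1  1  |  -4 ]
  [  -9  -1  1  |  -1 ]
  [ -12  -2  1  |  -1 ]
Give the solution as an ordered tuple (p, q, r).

(1, -3, 5)

R1 := -1/12·R1
R2 := R2 + 9·R1
R3 := R3 + 12·R1
R2 := -4·R2
R3 := R3 + R2
R3 := -1·R3
R2 := R2 + R3
R1 := R1 + 1/12·R3
R1 := R1 − 1/12·R2
Reading off the last column: p = 1, q = -3, r = 5.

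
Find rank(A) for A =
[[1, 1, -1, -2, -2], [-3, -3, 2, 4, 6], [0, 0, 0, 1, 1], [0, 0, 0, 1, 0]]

r2 → r2 + 3·r1
  [ 1  1  -1  -2  -2 ]
  [ 0  0  -1  -2   0 ]
  [ 0  0   0   1   1 ]
  [ 0  0   0   1   0 ]
r2 → -1·r2
  [ 1  1  -1  -2  -2 ]
  [ 0  0   1   2   0 ]
  [ 0  0   0   1   1 ]
  [ 0  0   0   1   0 ]
r4 → r4 − r3
  [ 1  1  -1  -2  -2 ]
  [ 0  0   1   2   0 ]
  [ 0  0   0   1   1 ]
  [ 0  0   0   0  -1 ]
r4 → -1·r4
  [ 1  1  -1  -2  -2 ]
  [ 0  0   1   2   0 ]
  [ 0  0   0   1   1 ]
  [ 0  0   0   0   1 ]
r3 → r3 − r4
  [ 1  1  -1  -2  -2 ]
  [ 0  0   1   2   0 ]
  [ 0  0   0   1   0 ]
  [ 0  0   0   0   1 ]
r1 → r1 + 2·r4
  [ 1  1  -1  -2  0 ]
  [ 0  0   1   2  0 ]
  [ 0  0   0   1  0 ]
  [ 0  0   0   0  1 ]
r2 → r2 − 2·r3
  [ 1  1  -1  -2  0 ]
  [ 0  0   1   0  0 ]
  [ 0  0   0   1  0 ]
  [ 0  0   0   0  1 ]
r1 → r1 + 2·r3
  [ 1  1  -1  0  0 ]
  [ 0  0   1  0  0 ]
  [ 0  0   0  1  0 ]
  [ 0  0   0  0  1 ]
r1 → r1 + r2
  [ 1  1  0  0  0 ]
  [ 0  0  1  0  0 ]
  [ 0  0  0  1  0 ]
  [ 0  0  0  0  1 ]
The reduced form has 4 nonzero rows.

rank = 4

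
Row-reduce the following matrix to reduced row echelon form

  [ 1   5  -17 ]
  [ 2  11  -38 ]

[[1, 0, 3], [0, 1, -4]]

R2 → R2 − 2·R1
  [ 1  5  -17 ]
  [ 0  1   -4 ]
R1 → R1 − 5·R2
  [ 1  0   3 ]
  [ 0  1  -4 ]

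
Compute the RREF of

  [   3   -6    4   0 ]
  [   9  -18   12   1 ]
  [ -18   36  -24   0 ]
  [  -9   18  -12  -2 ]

[[1, -2, 4/3, 0], [0, 0, 0, 1], [0, 0, 0, 0], [0, 0, 0, 0]]

R1 ← 1/3·R1
R2 ← R2 − 9·R1
R3 ← R3 + 18·R1
R4 ← R4 + 9·R1
R4 ← R4 + 2·R2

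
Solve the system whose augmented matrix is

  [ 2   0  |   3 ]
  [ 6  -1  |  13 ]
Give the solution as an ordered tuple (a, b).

(3/2, -4)

r1 := 1/2·r1
  [ 1   0  |  3/2 ]
  [ 6  -1  |   13 ]
r2 := r2 − 6·r1
  [ 1   0  |  3/2 ]
  [ 0  -1  |    4 ]
r2 := -1·r2
  [ 1  0  |  3/2 ]
  [ 0  1  |   -4 ]
Reading off the last column: a = 3/2, b = -4.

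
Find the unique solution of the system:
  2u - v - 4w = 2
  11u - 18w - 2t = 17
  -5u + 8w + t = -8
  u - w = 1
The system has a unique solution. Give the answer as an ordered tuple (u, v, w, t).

(1, 0, 0, -3)

Form the augmented matrix and row-reduce:
  [  2  -1   -4   0  |   2 ]
  [ 11   0  -18  -2  |  17 ]
  [ -5   0    8   1  |  -8 ]
  [  1   0   -1   0  |   1 ]
Multiply R1 by 1/2.
  [  1  -1/2   -2   0  |   1 ]
  [ 11     0  -18  -2  |  17 ]
  [ -5     0    8   1  |  -8 ]
  [  1     0   -1   0  |   1 ]
Subtract 11 times R1 from R2.
  [  1  -1/2  -2   0  |   1 ]
  [  0  11/2   4  -2  |   6 ]
  [ -5     0   8   1  |  -8 ]
  [  1     0  -1   0  |   1 ]
Add 5 times R1 to R3.
  [ 1  -1/2  -2   0  |   1 ]
  [ 0  11/2   4  -2  |   6 ]
  [ 0  -5/2  -2   1  |  -3 ]
  [ 1     0  -1   0  |   1 ]
Subtract R1 from R4.
  [ 1  -1/2  -2   0  |   1 ]
  [ 0  11/2   4  -2  |   6 ]
  [ 0  -5/2  -2   1  |  -3 ]
  [ 0   1/2   1   0  |   0 ]
Multiply R2 by 2/11.
  [ 1  -1/2    -2      0  |      1 ]
  [ 0     1  8/11  -4/11  |  12/11 ]
  [ 0  -5/2    -2      1  |     -3 ]
  [ 0   1/2     1      0  |      0 ]
Add 5/2 times R2 to R3.
  [ 1  -1/2     -2      0  |      1 ]
  [ 0     1   8/11  -4/11  |  12/11 ]
  [ 0     0  -2/11   1/11  |  -3/11 ]
  [ 0   1/2      1      0  |      0 ]
Subtract 1/2 times R2 from R4.
  [ 1  -1/2     -2      0  |      1 ]
  [ 0     1   8/11  -4/11  |  12/11 ]
  [ 0     0  -2/11   1/11  |  -3/11 ]
  [ 0     0   7/11   2/11  |  -6/11 ]
Multiply R3 by -11/2.
  [ 1  -1/2    -2      0  |      1 ]
  [ 0     1  8/11  -4/11  |  12/11 ]
  [ 0     0     1   -1/2  |    3/2 ]
  [ 0     0  7/11   2/11  |  -6/11 ]
Subtract 7/11 times R3 from R4.
  [ 1  -1/2    -2      0  |      1 ]
  [ 0     1  8/11  -4/11  |  12/11 ]
  [ 0     0     1   -1/2  |    3/2 ]
  [ 0     0     0    1/2  |   -3/2 ]
Multiply R4 by 2.
  [ 1  -1/2    -2      0  |      1 ]
  [ 0     1  8/11  -4/11  |  12/11 ]
  [ 0     0     1   -1/2  |    3/2 ]
  [ 0     0     0      1  |     -3 ]
Add 1/2 times R4 to R3.
  [ 1  -1/2    -2      0  |      1 ]
  [ 0     1  8/11  -4/11  |  12/11 ]
  [ 0     0     1      0  |      0 ]
  [ 0     0     0      1  |     -3 ]
Add 4/11 times R4 to R2.
  [ 1  -1/2    -2  0  |   1 ]
  [ 0     1  8/11  0  |   0 ]
  [ 0     0     1  0  |   0 ]
  [ 0     0     0  1  |  -3 ]
Subtract 8/11 times R3 from R2.
  [ 1  -1/2  -2  0  |   1 ]
  [ 0     1   0  0  |   0 ]
  [ 0     0   1  0  |   0 ]
  [ 0     0   0  1  |  -3 ]
Add 2 times R3 to R1.
  [ 1  -1/2  0  0  |   1 ]
  [ 0     1  0  0  |   0 ]
  [ 0     0  1  0  |   0 ]
  [ 0     0  0  1  |  -3 ]
Add 1/2 times R2 to R1.
  [ 1  0  0  0  |   1 ]
  [ 0  1  0  0  |   0 ]
  [ 0  0  1  0  |   0 ]
  [ 0  0  0  1  |  -3 ]
Reading off the last column: u = 1, v = 0, w = 0, t = -3.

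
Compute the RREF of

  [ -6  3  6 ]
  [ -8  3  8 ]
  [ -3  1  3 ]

ρ1 := -1/6·ρ1
  [  1  -1/2  -1 ]
  [ -8     3   8 ]
  [ -3     1   3 ]
ρ2 := ρ2 + 8·ρ1
  [  1  -1/2  -1 ]
  [  0    -1   0 ]
  [ -3     1   3 ]
ρ3 := ρ3 + 3·ρ1
  [ 1  -1/2  -1 ]
  [ 0    -1   0 ]
  [ 0  -1/2   0 ]
ρ2 := -1·ρ2
  [ 1  -1/2  -1 ]
  [ 0     1   0 ]
  [ 0  -1/2   0 ]
ρ3 := ρ3 + 1/2·ρ2
  [ 1  -1/2  -1 ]
  [ 0     1   0 ]
  [ 0     0   0 ]
ρ1 := ρ1 + 1/2·ρ2
  [ 1  0  -1 ]
  [ 0  1   0 ]
  [ 0  0   0 ]

[[1, 0, -1], [0, 1, 0], [0, 0, 0]]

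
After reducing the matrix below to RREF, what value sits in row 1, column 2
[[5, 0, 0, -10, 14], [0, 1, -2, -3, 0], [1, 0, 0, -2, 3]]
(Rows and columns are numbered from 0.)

ρ1 -> 1/5·ρ1
ρ3 -> ρ3 − ρ1
ρ3 -> 5·ρ3
ρ1 -> ρ1 − 14/5·ρ3

-2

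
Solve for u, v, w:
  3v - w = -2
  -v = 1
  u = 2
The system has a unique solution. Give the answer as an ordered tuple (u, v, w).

Form the augmented matrix and row-reduce:
  [ 0   3  -1  |  -2 ]
  [ 0  -1   0  |   1 ]
  [ 1   0   0  |   2 ]
Swap r1 and r3.
  [ 1   0   0  |   2 ]
  [ 0  -1   0  |   1 ]
  [ 0   3  -1  |  -2 ]
Multiply r2 by -1.
  [ 1  0   0  |   2 ]
  [ 0  1   0  |  -1 ]
  [ 0  3  -1  |  -2 ]
Subtract 3 times r2 from r3.
  [ 1  0   0  |   2 ]
  [ 0  1   0  |  -1 ]
  [ 0  0  -1  |   1 ]
Multiply r3 by -1.
  [ 1  0  0  |   2 ]
  [ 0  1  0  |  -1 ]
  [ 0  0  1  |  -1 ]
Reading off the last column: u = 2, v = -1, w = -1.

(2, -1, -1)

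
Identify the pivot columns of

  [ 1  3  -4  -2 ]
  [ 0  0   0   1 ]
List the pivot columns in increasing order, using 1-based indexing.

1, 4

R1 -> R1 + 2·R2
  [ 1  3  -4  0 ]
  [ 0  0   0  1 ]
Pivot columns are the columns containing a leading 1.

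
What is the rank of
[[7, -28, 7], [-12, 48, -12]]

r1 := 1/7·r1
  [   1  -4    1 ]
  [ -12  48  -12 ]
r2 := r2 + 12·r1
  [ 1  -4  1 ]
  [ 0   0  0 ]
The reduced form has 1 nonzero row.

rank = 1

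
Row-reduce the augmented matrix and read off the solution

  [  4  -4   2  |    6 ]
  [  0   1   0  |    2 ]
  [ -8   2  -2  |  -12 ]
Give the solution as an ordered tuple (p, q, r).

(1/2, 2, 6)

R1 → 1/4·R1
  [  1  -1  1/2  |  3/2 ]
  [  0   1    0  |    2 ]
  [ -8   2   -2  |  -12 ]
R3 → R3 + 8·R1
  [ 1  -1  1/2  |  3/2 ]
  [ 0   1    0  |    2 ]
  [ 0  -6    2  |    0 ]
R3 → R3 + 6·R2
  [ 1  -1  1/2  |  3/2 ]
  [ 0   1    0  |    2 ]
  [ 0   0    2  |   12 ]
R3 → 1/2·R3
  [ 1  -1  1/2  |  3/2 ]
  [ 0   1    0  |    2 ]
  [ 0   0    1  |    6 ]
R1 → R1 − 1/2·R3
  [ 1  -1  0  |  -3/2 ]
  [ 0   1  0  |     2 ]
  [ 0   0  1  |     6 ]
R1 → R1 + R2
  [ 1  0  0  |  1/2 ]
  [ 0  1  0  |    2 ]
  [ 0  0  1  |    6 ]
Reading off the last column: p = 1/2, q = 2, r = 6.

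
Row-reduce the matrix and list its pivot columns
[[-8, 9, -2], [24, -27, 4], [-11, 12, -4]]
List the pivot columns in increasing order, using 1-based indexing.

R1 ← -1/8·R1
  [   1  -9/8  1/4 ]
  [  24   -27    4 ]
  [ -11    12   -4 ]
R2 ← R2 − 24·R1
  [   1  -9/8  1/4 ]
  [   0     0   -2 ]
  [ -11    12   -4 ]
R3 ← R3 + 11·R1
  [ 1  -9/8   1/4 ]
  [ 0     0    -2 ]
  [ 0  -3/8  -5/4 ]
R2 <-> R3
  [ 1  -9/8   1/4 ]
  [ 0  -3/8  -5/4 ]
  [ 0     0    -2 ]
R2 ← -8/3·R2
  [ 1  -9/8   1/4 ]
  [ 0     1  10/3 ]
  [ 0     0    -2 ]
R3 ← -1/2·R3
  [ 1  -9/8   1/4 ]
  [ 0     1  10/3 ]
  [ 0     0     1 ]
R2 ← R2 − 10/3·R3
  [ 1  -9/8  1/4 ]
  [ 0     1    0 ]
  [ 0     0    1 ]
R1 ← R1 − 1/4·R3
  [ 1  -9/8  0 ]
  [ 0     1  0 ]
  [ 0     0  1 ]
R1 ← R1 + 9/8·R2
  [ 1  0  0 ]
  [ 0  1  0 ]
  [ 0  0  1 ]
Pivot columns are the columns containing a leading 1.

1, 2, 3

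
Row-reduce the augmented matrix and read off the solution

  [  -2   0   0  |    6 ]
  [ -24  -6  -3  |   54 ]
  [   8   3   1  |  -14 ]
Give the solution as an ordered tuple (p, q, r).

(-3, 4, -2)

R1 := -1/2·R1
  [   1   0   0  |   -3 ]
  [ -24  -6  -3  |   54 ]
  [   8   3   1  |  -14 ]
R2 := R2 + 24·R1
  [ 1   0   0  |   -3 ]
  [ 0  -6  -3  |  -18 ]
  [ 8   3   1  |  -14 ]
R3 := R3 − 8·R1
  [ 1   0   0  |   -3 ]
  [ 0  -6  -3  |  -18 ]
  [ 0   3   1  |   10 ]
R2 := -1/6·R2
  [ 1  0    0  |  -3 ]
  [ 0  1  1/2  |   3 ]
  [ 0  3    1  |  10 ]
R3 := R3 − 3·R2
  [ 1  0     0  |  -3 ]
  [ 0  1   1/2  |   3 ]
  [ 0  0  -1/2  |   1 ]
R3 := -2·R3
  [ 1  0    0  |  -3 ]
  [ 0  1  1/2  |   3 ]
  [ 0  0    1  |  -2 ]
R2 := R2 − 1/2·R3
  [ 1  0  0  |  -3 ]
  [ 0  1  0  |   4 ]
  [ 0  0  1  |  -2 ]
Reading off the last column: p = -3, q = 4, r = -2.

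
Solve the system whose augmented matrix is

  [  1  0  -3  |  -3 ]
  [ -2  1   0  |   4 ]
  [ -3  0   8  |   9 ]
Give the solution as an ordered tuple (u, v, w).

ρ2 -> ρ2 + 2·ρ1
  [  1  0  -3  |  -3 ]
  [  0  1  -6  |  -2 ]
  [ -3  0   8  |   9 ]
ρ3 -> ρ3 + 3·ρ1
  [ 1  0  -3  |  -3 ]
  [ 0  1  -6  |  -2 ]
  [ 0  0  -1  |   0 ]
ρ3 -> -1·ρ3
  [ 1  0  -3  |  -3 ]
  [ 0  1  -6  |  -2 ]
  [ 0  0   1  |   0 ]
ρ2 -> ρ2 + 6·ρ3
  [ 1  0  -3  |  -3 ]
  [ 0  1   0  |  -2 ]
  [ 0  0   1  |   0 ]
ρ1 -> ρ1 + 3·ρ3
  [ 1  0  0  |  -3 ]
  [ 0  1  0  |  -2 ]
  [ 0  0  1  |   0 ]
Reading off the last column: u = -3, v = -2, w = 0.

(-3, -2, 0)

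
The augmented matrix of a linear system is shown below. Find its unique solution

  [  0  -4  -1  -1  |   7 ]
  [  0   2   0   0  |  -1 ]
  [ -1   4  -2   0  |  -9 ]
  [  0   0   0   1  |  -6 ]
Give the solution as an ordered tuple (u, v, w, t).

(5, -1/2, 1, -6)

Swap R1 and R3.
Multiply R1 by -1.
Multiply R2 by 1/2.
Add 4 times R2 to R3.
Multiply R3 by -1.
Subtract R4 from R3.
Subtract 2 times R3 from R1.
Add 4 times R2 to R1.
Reading off the last column: u = 5, v = -1/2, w = 1, t = -6.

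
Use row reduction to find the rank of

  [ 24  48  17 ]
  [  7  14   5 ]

rank = 2

r1 -> 1/24·r1
  [ 1   2  17/24 ]
  [ 7  14      5 ]
r2 -> r2 − 7·r1
  [ 1  2  17/24 ]
  [ 0  0   1/24 ]
r2 -> 24·r2
  [ 1  2  17/24 ]
  [ 0  0      1 ]
r1 -> r1 − 17/24·r2
  [ 1  2  0 ]
  [ 0  0  1 ]
The reduced form has 2 nonzero rows.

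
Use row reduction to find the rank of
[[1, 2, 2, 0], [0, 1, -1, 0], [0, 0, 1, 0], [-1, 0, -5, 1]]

rank = 4

R4 := R4 + R1
  [ 1  2   2  0 ]
  [ 0  1  -1  0 ]
  [ 0  0   1  0 ]
  [ 0  2  -3  1 ]
R4 := R4 − 2·R2
  [ 1  2   2  0 ]
  [ 0  1  -1  0 ]
  [ 0  0   1  0 ]
  [ 0  0  -1  1 ]
R4 := R4 + R3
  [ 1  2   2  0 ]
  [ 0  1  -1  0 ]
  [ 0  0   1  0 ]
  [ 0  0   0  1 ]
R2 := R2 + R3
  [ 1  2  2  0 ]
  [ 0  1  0  0 ]
  [ 0  0  1  0 ]
  [ 0  0  0  1 ]
R1 := R1 − 2·R3
  [ 1  2  0  0 ]
  [ 0  1  0  0 ]
  [ 0  0  1  0 ]
  [ 0  0  0  1 ]
R1 := R1 − 2·R2
  [ 1  0  0  0 ]
  [ 0  1  0  0 ]
  [ 0  0  1  0 ]
  [ 0  0  0  1 ]
The reduced form has 4 nonzero rows.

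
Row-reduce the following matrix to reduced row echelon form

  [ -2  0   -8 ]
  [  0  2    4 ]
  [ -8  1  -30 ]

[[1, 0, 4], [0, 1, 2], [0, 0, 0]]

r1 → -1/2·r1
r3 → r3 + 8·r1
r2 → 1/2·r2
r3 → r3 − r2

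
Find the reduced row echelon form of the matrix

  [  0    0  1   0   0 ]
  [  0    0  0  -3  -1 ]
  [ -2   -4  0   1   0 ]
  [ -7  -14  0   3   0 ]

[[1, 2, 0, 0, 0], [0, 0, 1, 0, 0], [0, 0, 0, 1, 0], [0, 0, 0, 0, 1]]

r1 ↔ r3
  [ -2   -4  0   1   0 ]
  [  0    0  0  -3  -1 ]
  [  0    0  1   0   0 ]
  [ -7  -14  0   3   0 ]
r1 -> -1/2·r1
  [  1    2  0  -1/2   0 ]
  [  0    0  0    -3  -1 ]
  [  0    0  1     0   0 ]
  [ -7  -14  0     3   0 ]
r4 -> r4 + 7·r1
  [ 1  2  0  -1/2   0 ]
  [ 0  0  0    -3  -1 ]
  [ 0  0  1     0   0 ]
  [ 0  0  0  -1/2   0 ]
r2 ↔ r3
  [ 1  2  0  -1/2   0 ]
  [ 0  0  1     0   0 ]
  [ 0  0  0    -3  -1 ]
  [ 0  0  0  -1/2   0 ]
r3 -> -1/3·r3
  [ 1  2  0  -1/2    0 ]
  [ 0  0  1     0    0 ]
  [ 0  0  0     1  1/3 ]
  [ 0  0  0  -1/2    0 ]
r4 -> r4 + 1/2·r3
  [ 1  2  0  -1/2    0 ]
  [ 0  0  1     0    0 ]
  [ 0  0  0     1  1/3 ]
  [ 0  0  0     0  1/6 ]
r4 -> 6·r4
  [ 1  2  0  -1/2    0 ]
  [ 0  0  1     0    0 ]
  [ 0  0  0     1  1/3 ]
  [ 0  0  0     0    1 ]
r3 -> r3 − 1/3·r4
  [ 1  2  0  -1/2  0 ]
  [ 0  0  1     0  0 ]
  [ 0  0  0     1  0 ]
  [ 0  0  0     0  1 ]
r1 -> r1 + 1/2·r3
  [ 1  2  0  0  0 ]
  [ 0  0  1  0  0 ]
  [ 0  0  0  1  0 ]
  [ 0  0  0  0  1 ]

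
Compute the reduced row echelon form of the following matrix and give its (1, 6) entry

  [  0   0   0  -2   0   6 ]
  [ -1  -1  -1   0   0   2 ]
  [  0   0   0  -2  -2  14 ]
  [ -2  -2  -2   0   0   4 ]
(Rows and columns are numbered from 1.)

ρ1 <-> ρ2
  [ -1  -1  -1   0   0   2 ]
  [  0   0   0  -2   0   6 ]
  [  0   0   0  -2  -2  14 ]
  [ -2  -2  -2   0   0   4 ]
ρ1 ← -1·ρ1
  [  1   1   1   0   0  -2 ]
  [  0   0   0  -2   0   6 ]
  [  0   0   0  -2  -2  14 ]
  [ -2  -2  -2   0   0   4 ]
ρ4 ← ρ4 + 2·ρ1
  [ 1  1  1   0   0  -2 ]
  [ 0  0  0  -2   0   6 ]
  [ 0  0  0  -2  -2  14 ]
  [ 0  0  0   0   0   0 ]
ρ2 ← -1/2·ρ2
  [ 1  1  1   0   0  -2 ]
  [ 0  0  0   1   0  -3 ]
  [ 0  0  0  -2  -2  14 ]
  [ 0  0  0   0   0   0 ]
ρ3 ← ρ3 + 2·ρ2
  [ 1  1  1  0   0  -2 ]
  [ 0  0  0  1   0  -3 ]
  [ 0  0  0  0  -2   8 ]
  [ 0  0  0  0   0   0 ]
ρ3 ← -1/2·ρ3
  [ 1  1  1  0  0  -2 ]
  [ 0  0  0  1  0  -3 ]
  [ 0  0  0  0  1  -4 ]
  [ 0  0  0  0  0   0 ]

-2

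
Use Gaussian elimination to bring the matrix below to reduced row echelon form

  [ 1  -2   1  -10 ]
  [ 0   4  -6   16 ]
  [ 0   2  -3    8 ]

Multiply R2 by 1/4.
Subtract 2 times R2 from R3.
Add 2 times R2 to R1.

[[1, 0, -2, -2], [0, 1, -3/2, 4], [0, 0, 0, 0]]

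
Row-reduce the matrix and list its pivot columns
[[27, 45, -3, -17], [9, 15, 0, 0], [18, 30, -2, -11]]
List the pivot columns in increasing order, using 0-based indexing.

0, 2, 3

R1 -> 1/27·R1
  [  1  5/3  -1/9  -17/27 ]
  [  9   15     0       0 ]
  [ 18   30    -2     -11 ]
R2 -> R2 − 9·R1
  [  1  5/3  -1/9  -17/27 ]
  [  0    0     1    17/3 ]
  [ 18   30    -2     -11 ]
R3 -> R3 − 18·R1
  [ 1  5/3  -1/9  -17/27 ]
  [ 0    0     1    17/3 ]
  [ 0    0     0     1/3 ]
R3 -> 3·R3
  [ 1  5/3  -1/9  -17/27 ]
  [ 0    0     1    17/3 ]
  [ 0    0     0       1 ]
R2 -> R2 − 17/3·R3
  [ 1  5/3  -1/9  -17/27 ]
  [ 0    0     1       0 ]
  [ 0    0     0       1 ]
R1 -> R1 + 17/27·R3
  [ 1  5/3  -1/9  0 ]
  [ 0    0     1  0 ]
  [ 0    0     0  1 ]
R1 -> R1 + 1/9·R2
  [ 1  5/3  0  0 ]
  [ 0    0  1  0 ]
  [ 0    0  0  1 ]
Pivot columns are the columns containing a leading 1.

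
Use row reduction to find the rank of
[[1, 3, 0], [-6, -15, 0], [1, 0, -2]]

rank = 3

Add 6 times R1 to R2.
  [ 1  3   0 ]
  [ 0  3   0 ]
  [ 1  0  -2 ]
Subtract R1 from R3.
  [ 1   3   0 ]
  [ 0   3   0 ]
  [ 0  -3  -2 ]
Multiply R2 by 1/3.
  [ 1   3   0 ]
  [ 0   1   0 ]
  [ 0  -3  -2 ]
Add 3 times R2 to R3.
  [ 1  3   0 ]
  [ 0  1   0 ]
  [ 0  0  -2 ]
Multiply R3 by -1/2.
  [ 1  3  0 ]
  [ 0  1  0 ]
  [ 0  0  1 ]
Subtract 3 times R2 from R1.
  [ 1  0  0 ]
  [ 0  1  0 ]
  [ 0  0  1 ]
The reduced form has 3 nonzero rows.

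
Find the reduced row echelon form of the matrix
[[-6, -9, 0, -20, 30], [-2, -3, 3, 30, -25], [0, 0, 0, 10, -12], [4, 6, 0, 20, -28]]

[[1, 3/2, 0, 0, -1], [0, 0, 1, 0, 3], [0, 0, 0, 1, -6/5], [0, 0, 0, 0, 0]]

R1 ← -1/6·R1
  [  1  3/2  0  10/3   -5 ]
  [ -2   -3  3    30  -25 ]
  [  0    0  0    10  -12 ]
  [  4    6  0    20  -28 ]
R2 ← R2 + 2·R1
  [ 1  3/2  0   10/3   -5 ]
  [ 0    0  3  110/3  -35 ]
  [ 0    0  0     10  -12 ]
  [ 4    6  0     20  -28 ]
R4 ← R4 − 4·R1
  [ 1  3/2  0   10/3   -5 ]
  [ 0    0  3  110/3  -35 ]
  [ 0    0  0     10  -12 ]
  [ 0    0  0   20/3   -8 ]
R2 ← 1/3·R2
  [ 1  3/2  0   10/3     -5 ]
  [ 0    0  1  110/9  -35/3 ]
  [ 0    0  0     10    -12 ]
  [ 0    0  0   20/3     -8 ]
R3 ← 1/10·R3
  [ 1  3/2  0   10/3     -5 ]
  [ 0    0  1  110/9  -35/3 ]
  [ 0    0  0      1   -6/5 ]
  [ 0    0  0   20/3     -8 ]
R4 ← R4 − 20/3·R3
  [ 1  3/2  0   10/3     -5 ]
  [ 0    0  1  110/9  -35/3 ]
  [ 0    0  0      1   -6/5 ]
  [ 0    0  0      0      0 ]
R2 ← R2 − 110/9·R3
  [ 1  3/2  0  10/3    -5 ]
  [ 0    0  1     0     3 ]
  [ 0    0  0     1  -6/5 ]
  [ 0    0  0     0     0 ]
R1 ← R1 − 10/3·R3
  [ 1  3/2  0  0    -1 ]
  [ 0    0  1  0     3 ]
  [ 0    0  0  1  -6/5 ]
  [ 0    0  0  0     0 ]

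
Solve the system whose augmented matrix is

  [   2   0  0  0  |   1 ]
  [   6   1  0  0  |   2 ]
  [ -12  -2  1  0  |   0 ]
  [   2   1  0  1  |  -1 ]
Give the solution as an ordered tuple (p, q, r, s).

(1/2, -1, 4, -1)

Multiply ρ1 by 1/2.
  [   1   0  0  0  |  1/2 ]
  [   6   1  0  0  |    2 ]
  [ -12  -2  1  0  |    0 ]
  [   2   1  0  1  |   -1 ]
Subtract 6 times ρ1 from ρ2.
  [   1   0  0  0  |  1/2 ]
  [   0   1  0  0  |   -1 ]
  [ -12  -2  1  0  |    0 ]
  [   2   1  0  1  |   -1 ]
Add 12 times ρ1 to ρ3.
  [ 1   0  0  0  |  1/2 ]
  [ 0   1  0  0  |   -1 ]
  [ 0  -2  1  0  |    6 ]
  [ 2   1  0  1  |   -1 ]
Subtract 2 times ρ1 from ρ4.
  [ 1   0  0  0  |  1/2 ]
  [ 0   1  0  0  |   -1 ]
  [ 0  -2  1  0  |    6 ]
  [ 0   1  0  1  |   -2 ]
Add 2 times ρ2 to ρ3.
  [ 1  0  0  0  |  1/2 ]
  [ 0  1  0  0  |   -1 ]
  [ 0  0  1  0  |    4 ]
  [ 0  1  0  1  |   -2 ]
Subtract ρ2 from ρ4.
  [ 1  0  0  0  |  1/2 ]
  [ 0  1  0  0  |   -1 ]
  [ 0  0  1  0  |    4 ]
  [ 0  0  0  1  |   -1 ]
Reading off the last column: p = 1/2, q = -1, r = 4, s = -1.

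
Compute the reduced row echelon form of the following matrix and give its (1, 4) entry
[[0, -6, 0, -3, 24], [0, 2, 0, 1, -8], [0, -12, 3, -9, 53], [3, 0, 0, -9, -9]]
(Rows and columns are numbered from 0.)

-4

R1 ↔ R4
R1 := 1/3·R1
R2 := 1/2·R2
R3 := R3 + 12·R2
R4 := R4 + 6·R2
R3 := 1/3·R3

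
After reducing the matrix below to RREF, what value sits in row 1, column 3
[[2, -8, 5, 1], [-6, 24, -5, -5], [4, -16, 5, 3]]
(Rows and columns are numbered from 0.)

-1/5

R1 := 1/2·R1
R2 := R2 + 6·R1
R3 := R3 − 4·R1
R2 := 1/10·R2
R3 := R3 + 5·R2
R1 := R1 − 5/2·R2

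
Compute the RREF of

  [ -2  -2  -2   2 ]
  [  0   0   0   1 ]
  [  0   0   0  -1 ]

[[1, 1, 1, 0], [0, 0, 0, 1], [0, 0, 0, 0]]

R1 ← -1/2·R1
R3 ← R3 + R2
R1 ← R1 + R2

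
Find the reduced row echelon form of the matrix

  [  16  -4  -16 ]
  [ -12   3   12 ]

Multiply ρ1 by 1/16.
  [   1  -1/4  -1 ]
  [ -12     3  12 ]
Add 12 times ρ1 to ρ2.
  [ 1  -1/4  -1 ]
  [ 0     0   0 ]

[[1, -1/4, -1], [0, 0, 0]]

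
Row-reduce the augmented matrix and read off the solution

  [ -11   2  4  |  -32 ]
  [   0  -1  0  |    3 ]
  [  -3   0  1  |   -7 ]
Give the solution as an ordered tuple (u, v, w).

(2, -3, -1)

r1 -> -1/11·r1
  [  1  -2/11  -4/11  |  32/11 ]
  [  0     -1      0  |      3 ]
  [ -3      0      1  |     -7 ]
r3 -> r3 + 3·r1
  [ 1  -2/11  -4/11  |  32/11 ]
  [ 0     -1      0  |      3 ]
  [ 0  -6/11  -1/11  |  19/11 ]
r2 -> -1·r2
  [ 1  -2/11  -4/11  |  32/11 ]
  [ 0      1      0  |     -3 ]
  [ 0  -6/11  -1/11  |  19/11 ]
r3 -> r3 + 6/11·r2
  [ 1  -2/11  -4/11  |  32/11 ]
  [ 0      1      0  |     -3 ]
  [ 0      0  -1/11  |   1/11 ]
r3 -> -11·r3
  [ 1  -2/11  -4/11  |  32/11 ]
  [ 0      1      0  |     -3 ]
  [ 0      0      1  |     -1 ]
r1 -> r1 + 4/11·r3
  [ 1  -2/11  0  |  28/11 ]
  [ 0      1  0  |     -3 ]
  [ 0      0  1  |     -1 ]
r1 -> r1 + 2/11·r2
  [ 1  0  0  |   2 ]
  [ 0  1  0  |  -3 ]
  [ 0  0  1  |  -1 ]
Reading off the last column: u = 2, v = -3, w = -1.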